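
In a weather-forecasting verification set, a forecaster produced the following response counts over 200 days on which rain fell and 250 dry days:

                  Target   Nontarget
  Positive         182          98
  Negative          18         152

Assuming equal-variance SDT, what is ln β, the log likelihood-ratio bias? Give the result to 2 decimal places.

H = 182/200 = 0.9100
FA = 98/250 = 0.3920
z(0.9100) = 1.341, z(0.3920) = -0.274
ln β = −½·[z(H)² − z(FA)²] = −0.5 × (1.798 − 0.075) = -0.8615

ln β = -0.86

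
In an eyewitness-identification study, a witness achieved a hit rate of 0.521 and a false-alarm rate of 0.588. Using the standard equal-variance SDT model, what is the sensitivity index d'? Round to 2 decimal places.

z(H) = 0.0527
z(FA) = 0.2224
d' = z(H) − z(FA) = 0.0527 − 0.2224 = -0.1697

d' = -0.17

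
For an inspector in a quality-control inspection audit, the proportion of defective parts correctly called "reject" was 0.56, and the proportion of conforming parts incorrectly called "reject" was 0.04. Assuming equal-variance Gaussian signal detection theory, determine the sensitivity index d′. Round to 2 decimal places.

z(H) = z(0.56) = 0.1510
z(FA) = z(0.04) = -1.7507
d' = z(H) − z(FA) = 0.1510 − (-1.7507) = 1.9017

d′ = 1.90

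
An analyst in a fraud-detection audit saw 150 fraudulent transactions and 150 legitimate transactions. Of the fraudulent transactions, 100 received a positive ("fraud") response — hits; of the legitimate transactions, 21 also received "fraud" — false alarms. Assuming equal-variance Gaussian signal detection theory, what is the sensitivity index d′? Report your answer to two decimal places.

H = 100/150 = 0.6667
FA = 21/150 = 0.1400
Φ⁻¹(H) = Φ⁻¹(0.6667) = 0.431
Φ⁻¹(FA) = Φ⁻¹(0.1400) = -1.080
d' = z(H) − z(FA) = 0.431 − (-1.080) = 1.511

d′ = 1.51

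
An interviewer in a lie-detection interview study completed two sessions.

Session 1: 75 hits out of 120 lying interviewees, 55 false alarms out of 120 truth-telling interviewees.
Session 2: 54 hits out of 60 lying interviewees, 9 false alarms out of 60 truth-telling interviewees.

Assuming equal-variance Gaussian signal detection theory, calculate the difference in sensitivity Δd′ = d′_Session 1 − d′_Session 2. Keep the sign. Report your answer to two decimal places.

Session 1: z(0.6250) = 0.319, z(0.4583) = -0.105, d' = 0.424
Session 2: z(0.9000) = 1.282, z(0.1500) = -1.036, d' = 2.318
Δd' = d'_Session 1 − d'_Session 2 = 0.424 − 2.318 = -1.894
Session 2 has the higher sensitivity.

Δd′ = -1.89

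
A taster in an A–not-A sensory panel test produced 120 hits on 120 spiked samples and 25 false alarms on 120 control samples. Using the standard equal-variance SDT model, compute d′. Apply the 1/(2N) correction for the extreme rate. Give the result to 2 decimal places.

The hit rate is 120/120 = 1, so apply the 1/(2N) correction: H → 1 − 1/(2·120) = 0.99583.
z(H) = z(0.99583) = 2.638
z(FA) = z(0.20833) = -0.812
d' = 2.638 − (-0.812) = 3.450

d′ = 3.45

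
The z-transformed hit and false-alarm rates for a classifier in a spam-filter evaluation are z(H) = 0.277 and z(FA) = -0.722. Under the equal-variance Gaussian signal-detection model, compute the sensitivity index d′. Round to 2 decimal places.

d' = z(H) − z(FA) = 0.277 − (-0.722) = 0.999

d′ = 1.00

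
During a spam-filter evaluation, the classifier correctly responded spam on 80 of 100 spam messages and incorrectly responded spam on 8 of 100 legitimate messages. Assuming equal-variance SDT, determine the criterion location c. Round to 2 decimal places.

H = 80/100 = 0.8000
FA = 8/100 = 0.0800
z(0.8000) = 0.8416, z(0.0800) = -1.4051
c = −½·[z(H) + z(FA)] = −0.5 × (0.8416 + (-1.4051)) = 0.28175
c > 0: the classifier has a conservative response bias.

c = 0.28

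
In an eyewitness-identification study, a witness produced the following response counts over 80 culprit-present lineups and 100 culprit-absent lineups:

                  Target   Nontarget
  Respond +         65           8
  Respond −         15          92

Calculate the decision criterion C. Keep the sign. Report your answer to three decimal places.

H = 65/80 = 0.8125
FA = 8/100 = 0.0800
Φ⁻¹(H) = 0.8871
Φ⁻¹(FA) = -1.4051
c = −½·[z(H) + z(FA)] = −0.5 × (0.8871 + (-1.4051)) = 0.2590
c > 0: the witness has a conservative response bias.

C = 0.259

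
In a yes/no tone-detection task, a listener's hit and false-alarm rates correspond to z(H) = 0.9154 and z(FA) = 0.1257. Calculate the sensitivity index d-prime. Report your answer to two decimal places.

d' = z(H) − z(FA) = 0.9154 − 0.1257 = 0.7897

d-prime = 0.79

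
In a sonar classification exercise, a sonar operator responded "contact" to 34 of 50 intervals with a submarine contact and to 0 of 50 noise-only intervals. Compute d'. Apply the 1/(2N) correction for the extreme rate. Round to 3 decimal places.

The false-alarm rate is 0/50 = 0, so apply the 1/(2N) correction: FA → 1/(2·50) = 0.01000.
z(H) = z(0.68000) = 0.4677
z(FA) = z(0.01000) = -2.3263
d' = 0.4677 − (-2.3263) = 2.7940

d' = 2.794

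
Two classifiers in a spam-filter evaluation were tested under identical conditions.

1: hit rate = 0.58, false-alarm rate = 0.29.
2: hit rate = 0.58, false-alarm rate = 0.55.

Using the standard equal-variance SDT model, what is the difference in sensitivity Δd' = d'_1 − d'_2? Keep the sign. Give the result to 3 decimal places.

1: z(0.58) = 0.2019, z(0.29) = -0.5534, d' = 0.7553
2: z(0.58) = 0.2019, z(0.55) = 0.1257, d' = 0.0762
Δd' = d'_1 − d'_2 = 0.7553 − 0.0762 = 0.6791
1 has the higher sensitivity.

Δd' = 0.679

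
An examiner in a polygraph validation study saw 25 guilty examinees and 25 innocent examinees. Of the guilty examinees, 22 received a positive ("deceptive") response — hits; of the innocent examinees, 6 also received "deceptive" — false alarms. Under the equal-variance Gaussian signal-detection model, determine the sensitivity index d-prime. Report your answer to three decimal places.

H = 22/25 = 0.8800
FA = 6/25 = 0.2400
z(H) = z(0.8800) = 1.1750
z(FA) = z(0.2400) = -0.7063
d' = z(H) − z(FA) = 1.1750 − (-0.7063) = 1.8813

d-prime = 1.881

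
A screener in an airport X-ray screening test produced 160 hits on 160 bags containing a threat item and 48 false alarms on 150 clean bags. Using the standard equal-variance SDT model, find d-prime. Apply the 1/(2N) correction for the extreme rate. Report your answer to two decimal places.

d-prime = 3.20

The hit rate is 160/160 = 1, so apply the 1/(2N) correction: H → 1 − 1/(2·160) = 0.99687.
z(H) = z(0.99687) = 2.734
z(FA) = z(0.32000) = -0.468
d' = 2.734 − (-0.468) = 3.202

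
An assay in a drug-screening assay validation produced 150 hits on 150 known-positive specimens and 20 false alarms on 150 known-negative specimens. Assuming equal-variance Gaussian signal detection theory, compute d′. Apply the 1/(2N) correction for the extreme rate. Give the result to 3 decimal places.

The hit rate is 150/150 = 1, so apply the 1/(2N) correction: H → 1 − 1/(2·150) = 0.99667.
z(H) = z(0.99667) = 2.7134
z(FA) = z(0.13333) = -1.1108
d' = 2.7134 − (-1.1108) = 3.8242

d′ = 3.824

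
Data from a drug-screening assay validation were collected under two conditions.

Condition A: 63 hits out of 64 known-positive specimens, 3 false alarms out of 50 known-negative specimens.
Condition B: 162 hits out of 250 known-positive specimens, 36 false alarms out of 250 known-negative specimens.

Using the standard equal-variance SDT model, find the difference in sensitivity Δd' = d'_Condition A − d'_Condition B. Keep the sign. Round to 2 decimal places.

Condition A: z(0.9844) = 2.155, z(0.0600) = -1.555, d' = 3.710
Condition B: z(0.6480) = 0.380, z(0.1440) = -1.063, d' = 1.443
Δd' = d'_Condition A − d'_Condition B = 3.710 − 1.443 = 2.267
Condition A has the higher sensitivity.

Δd' = 2.27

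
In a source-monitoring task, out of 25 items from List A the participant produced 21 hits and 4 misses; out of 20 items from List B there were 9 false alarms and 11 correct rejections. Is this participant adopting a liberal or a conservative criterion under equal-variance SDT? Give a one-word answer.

z(H) = 0.994, z(FA) = -0.126
c = −½·(z(H) + z(FA)) = -0.434
c < 0 → liberal criterion (biased toward responding “yes”).

liberal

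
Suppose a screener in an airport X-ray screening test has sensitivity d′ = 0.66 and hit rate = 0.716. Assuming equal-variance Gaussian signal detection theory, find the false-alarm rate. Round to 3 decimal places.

z(hit rate) = z(0.716) = 0.5710
z(FA) = z(H) − d' = 0.5710 − 0.66 = -0.0890
false-alarm rate = Φ(-0.0890) = 0.4645

false-alarm rate = 0.465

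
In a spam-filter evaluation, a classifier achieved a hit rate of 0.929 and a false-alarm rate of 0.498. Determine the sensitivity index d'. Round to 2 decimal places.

Φ⁻¹(H) = 1.4684
Φ⁻¹(FA) = -0.0050
d' = z(H) − z(FA) = 1.4684 − (-0.0050) = 1.4734

d' = 1.47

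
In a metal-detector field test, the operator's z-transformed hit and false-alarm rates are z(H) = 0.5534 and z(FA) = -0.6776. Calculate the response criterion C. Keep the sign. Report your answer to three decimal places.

C = 0.062

c = −½·[z(H) + z(FA)] = −½·(0.5534 + (-0.6776)) = 0.0621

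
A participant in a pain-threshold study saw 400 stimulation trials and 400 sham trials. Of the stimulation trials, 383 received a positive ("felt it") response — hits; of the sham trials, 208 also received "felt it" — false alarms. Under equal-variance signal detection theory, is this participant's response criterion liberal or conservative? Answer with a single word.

z(H) = 1.722, z(FA) = 0.050
c = −½·(z(H) + z(FA)) = -0.886
c < 0 → liberal criterion (biased toward responding “yes”).

liberal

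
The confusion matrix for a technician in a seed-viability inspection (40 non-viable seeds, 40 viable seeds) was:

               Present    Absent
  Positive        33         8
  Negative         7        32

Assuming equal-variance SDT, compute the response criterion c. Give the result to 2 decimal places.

c = -0.05

H = 33/40 = 0.8250
FA = 8/40 = 0.2000
Φ⁻¹(H) = Φ⁻¹(0.8250) = 0.9346
Φ⁻¹(FA) = Φ⁻¹(0.2000) = -0.8416
c = −½·[z(H) + z(FA)] = −0.5 × (0.9346 + (-0.8416)) = -0.0465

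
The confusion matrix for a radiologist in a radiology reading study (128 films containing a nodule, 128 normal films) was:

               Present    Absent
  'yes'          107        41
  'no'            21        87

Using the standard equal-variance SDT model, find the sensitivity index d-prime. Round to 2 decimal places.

H = 107/128 = 0.8359
FA = 41/128 = 0.3203
z(H) = 0.9777
z(FA) = -0.4669
d' = z(H) − z(FA) = 0.9777 − (-0.4669) = 1.4446

d-prime = 1.44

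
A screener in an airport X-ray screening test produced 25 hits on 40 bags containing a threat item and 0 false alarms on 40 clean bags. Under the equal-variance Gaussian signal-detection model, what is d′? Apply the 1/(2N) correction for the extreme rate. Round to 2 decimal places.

The false-alarm rate is 0/40 = 0, so apply the 1/(2N) correction: FA → 1/(2·40) = 0.01250.
z(H) = z(0.62500) = 0.319
z(FA) = z(0.01250) = -2.241
d' = 0.319 − (-2.241) = 2.560

d′ = 2.56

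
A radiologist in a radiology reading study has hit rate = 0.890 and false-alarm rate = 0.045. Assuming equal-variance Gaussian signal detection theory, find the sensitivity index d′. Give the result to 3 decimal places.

Φ⁻¹(H) = 1.2265
Φ⁻¹(FA) = -1.6954
d' = z(H) − z(FA) = 1.2265 − (-1.6954) = 2.9219

d′ = 2.922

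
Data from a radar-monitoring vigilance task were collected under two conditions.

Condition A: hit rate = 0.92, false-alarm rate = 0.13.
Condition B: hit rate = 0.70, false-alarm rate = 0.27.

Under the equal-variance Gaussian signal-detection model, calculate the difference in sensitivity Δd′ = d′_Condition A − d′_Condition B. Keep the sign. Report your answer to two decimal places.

Condition A: z(0.92) = 1.405, z(0.13) = -1.126, d' = 2.531
Condition B: z(0.70) = 0.524, z(0.27) = -0.613, d' = 1.137
Δd' = d'_Condition A − d'_Condition B = 2.531 − 1.137 = 1.394
Condition A has the higher sensitivity.

Δd′ = 1.39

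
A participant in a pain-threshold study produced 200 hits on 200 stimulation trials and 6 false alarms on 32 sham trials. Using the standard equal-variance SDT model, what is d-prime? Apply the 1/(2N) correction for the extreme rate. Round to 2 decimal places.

The hit rate is 200/200 = 1, so apply the 1/(2N) correction: H → 1 − 1/(2·200) = 0.99750.
z(H) = z(0.99750) = 2.807
z(FA) = z(0.18750) = -0.887
d' = 2.807 − (-0.887) = 3.694

d-prime = 3.69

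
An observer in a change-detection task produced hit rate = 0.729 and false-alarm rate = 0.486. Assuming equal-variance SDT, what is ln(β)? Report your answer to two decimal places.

Φ⁻¹(H) = Φ⁻¹(0.729) = 0.610
Φ⁻¹(FA) = Φ⁻¹(0.486) = -0.035
ln β = −½·[z(H)² − z(FA)²] = −0.5 × (0.372 − 0.001) = -0.1855

ln β = -0.19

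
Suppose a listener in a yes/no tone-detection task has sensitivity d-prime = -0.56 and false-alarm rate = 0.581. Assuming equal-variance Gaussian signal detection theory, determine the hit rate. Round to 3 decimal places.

hit rate = 0.361

z(false-alarm rate) = z(0.581) = 0.2045
z(H) = z(FA) + d' = 0.2045 + (-0.56) = -0.3555
hit rate = Φ(-0.3555) = 0.3611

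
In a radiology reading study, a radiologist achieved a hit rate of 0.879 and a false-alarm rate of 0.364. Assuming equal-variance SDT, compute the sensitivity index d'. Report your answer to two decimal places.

d' = 1.52

Φ⁻¹(0.879) = 1.170, Φ⁻¹(0.364) = -0.348
d' = z(H) − z(FA) = 1.170 − (-0.348) = 1.518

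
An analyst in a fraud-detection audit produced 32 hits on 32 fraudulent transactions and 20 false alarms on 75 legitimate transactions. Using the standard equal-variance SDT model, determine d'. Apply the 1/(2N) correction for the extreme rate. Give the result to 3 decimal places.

d' = 2.777

The hit rate is 32/32 = 1, so apply the 1/(2N) correction: H → 1 − 1/(2·32) = 0.98438.
z(H) = z(0.98438) = 2.1540
z(FA) = z(0.26667) = -0.6229
d' = 2.1540 − (-0.6229) = 2.7769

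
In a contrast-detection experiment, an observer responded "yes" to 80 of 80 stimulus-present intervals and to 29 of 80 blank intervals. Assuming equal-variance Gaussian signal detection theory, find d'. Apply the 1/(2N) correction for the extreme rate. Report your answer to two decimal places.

d' = 2.85

The hit rate is 80/80 = 1, so apply the 1/(2N) correction: H → 1 − 1/(2·80) = 0.99375.
z(H) = z(0.99375) = 2.498
z(FA) = z(0.36250) = -0.352
d' = 2.498 − (-0.352) = 2.850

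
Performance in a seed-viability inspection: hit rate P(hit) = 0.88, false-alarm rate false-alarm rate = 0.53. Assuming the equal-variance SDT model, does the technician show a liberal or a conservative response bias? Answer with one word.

liberal

z(H) = 1.175, z(FA) = 0.075
c = −½·(z(H) + z(FA)) = -0.625
c < 0 → liberal criterion (biased toward responding “yes”).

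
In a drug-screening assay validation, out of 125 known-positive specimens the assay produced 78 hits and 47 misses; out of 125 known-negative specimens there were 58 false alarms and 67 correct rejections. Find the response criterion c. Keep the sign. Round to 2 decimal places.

H = 78/125 = 0.6240
FA = 58/125 = 0.4640
Φ⁻¹(H) = 0.3160
Φ⁻¹(FA) = -0.0904
c = −½·[z(H) + z(FA)] = −0.5 × (0.3160 + (-0.0904)) = -0.1128
c < 0: the assay has a liberal response bias.

c = -0.11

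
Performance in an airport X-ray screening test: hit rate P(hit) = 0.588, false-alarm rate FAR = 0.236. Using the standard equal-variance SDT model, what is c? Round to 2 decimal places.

c = 0.25

Φ⁻¹(H) = Φ⁻¹(0.588) = 0.222
Φ⁻¹(FA) = Φ⁻¹(0.236) = -0.719
c = −½·[z(H) + z(FA)] = −0.5 × (0.222 + (-0.719)) = 0.2485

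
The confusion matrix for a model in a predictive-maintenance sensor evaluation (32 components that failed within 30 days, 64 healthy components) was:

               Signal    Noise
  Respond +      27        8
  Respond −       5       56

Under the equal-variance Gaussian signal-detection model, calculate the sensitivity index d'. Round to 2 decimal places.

d' = 2.16

H = 27/32 = 0.8438
FA = 8/64 = 0.1250
Φ⁻¹(H) = Φ⁻¹(0.8438) = 1.0102
Φ⁻¹(FA) = Φ⁻¹(0.1250) = -1.1503
d' = z(H) − z(FA) = 1.0102 − (-1.1503) = 2.1605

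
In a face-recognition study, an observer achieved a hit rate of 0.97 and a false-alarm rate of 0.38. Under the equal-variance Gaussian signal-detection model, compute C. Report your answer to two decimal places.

C = -0.79

Φ⁻¹(0.97) = 1.8808, Φ⁻¹(0.38) = -0.3055
c = −½·[z(H) + z(FA)] = −0.5 × (1.8808 + (-0.3055)) = -0.78765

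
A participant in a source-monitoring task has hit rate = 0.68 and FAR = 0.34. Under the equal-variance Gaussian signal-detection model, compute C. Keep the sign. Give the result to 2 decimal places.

z(H) = 0.4677
z(FA) = -0.4125
c = −½·[z(H) + z(FA)] = −0.5 × (0.4677 + (-0.4125)) = -0.0276

C = -0.03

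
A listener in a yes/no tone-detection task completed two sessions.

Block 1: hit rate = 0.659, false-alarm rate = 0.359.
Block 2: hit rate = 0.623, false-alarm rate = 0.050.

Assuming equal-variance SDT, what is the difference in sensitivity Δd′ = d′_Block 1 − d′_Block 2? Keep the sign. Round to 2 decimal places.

Δd′ = -1.19

Block 1: z(0.659) = 0.410, z(0.359) = -0.361, d' = 0.771
Block 2: z(0.623) = 0.313, z(0.050) = -1.645, d' = 1.958
Δd' = d'_Block 1 − d'_Block 2 = 0.771 − 1.958 = -1.187
Block 2 has the higher sensitivity.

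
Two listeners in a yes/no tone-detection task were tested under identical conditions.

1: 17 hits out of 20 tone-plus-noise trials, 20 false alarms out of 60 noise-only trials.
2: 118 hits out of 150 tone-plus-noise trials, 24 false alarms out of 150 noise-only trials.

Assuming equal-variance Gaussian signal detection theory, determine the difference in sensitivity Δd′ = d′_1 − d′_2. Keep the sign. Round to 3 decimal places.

1: z(0.8500) = 1.0364, z(0.3333) = -0.4308, d' = 1.4672
2: z(0.7867) = 0.7950, z(0.1600) = -0.9945, d' = 1.7895
Δd' = d'_1 − d'_2 = 1.4672 − 1.7895 = -0.3223
2 has the higher sensitivity.

Δd′ = -0.322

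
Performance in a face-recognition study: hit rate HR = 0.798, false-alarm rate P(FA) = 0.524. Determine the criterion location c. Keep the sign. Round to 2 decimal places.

c = -0.45

Φ⁻¹(H) = 0.834
Φ⁻¹(FA) = 0.060
c = −½·[z(H) + z(FA)] = −0.5 × (0.834 + 0.060) = -0.447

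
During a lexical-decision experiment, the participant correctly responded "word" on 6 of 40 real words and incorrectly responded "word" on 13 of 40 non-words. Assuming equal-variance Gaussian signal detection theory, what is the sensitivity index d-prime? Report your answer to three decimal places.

H = 6/40 = 0.1500
FA = 13/40 = 0.3250
z(H) = z(0.1500) = -1.0364
z(FA) = z(0.3250) = -0.4538
d' = z(H) − z(FA) = -1.0364 − (-0.4538) = -0.5826

d-prime = -0.583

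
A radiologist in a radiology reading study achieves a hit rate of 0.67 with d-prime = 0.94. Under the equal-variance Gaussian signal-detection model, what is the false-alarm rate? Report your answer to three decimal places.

false-alarm rate = 0.309

z(hit rate) = z(0.67) = 0.4399
z(FA) = z(H) − d' = 0.4399 − 0.94 = -0.5001
false-alarm rate = Φ(-0.5001) = 0.3085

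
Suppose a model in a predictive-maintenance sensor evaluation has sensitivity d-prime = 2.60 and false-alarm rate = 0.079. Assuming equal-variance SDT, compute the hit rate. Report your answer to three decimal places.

hit rate = 0.883

z(false-alarm rate) = z(0.079) = -1.4118
z(H) = z(FA) + d' = -1.4118 + 2.60 = 1.1882
hit rate = Φ(1.1882) = 0.8826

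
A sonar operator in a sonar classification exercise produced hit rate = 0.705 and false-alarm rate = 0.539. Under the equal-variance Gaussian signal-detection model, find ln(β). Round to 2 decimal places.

z(H) = z(0.705) = 0.539
z(FA) = z(0.539) = 0.098
ln β = −½·[z(H)² − z(FA)²] = −0.5 × (0.291 − 0.010) = -0.1405

ln β = -0.14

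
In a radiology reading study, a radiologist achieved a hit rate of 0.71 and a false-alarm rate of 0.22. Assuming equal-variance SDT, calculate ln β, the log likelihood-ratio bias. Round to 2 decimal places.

ln β = 0.15

z(0.71) = 0.553, z(0.22) = -0.772
ln β = −½·[z(H)² − z(FA)²] = −0.5 × (0.306 − 0.596) = 0.145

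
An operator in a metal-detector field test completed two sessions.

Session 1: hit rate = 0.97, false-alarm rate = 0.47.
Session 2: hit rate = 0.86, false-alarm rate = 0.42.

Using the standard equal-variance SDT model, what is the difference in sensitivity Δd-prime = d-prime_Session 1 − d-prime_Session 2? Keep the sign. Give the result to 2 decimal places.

Δd-prime = 0.67

Session 1: z(0.97) = 1.881, z(0.47) = -0.075, d' = 1.956
Session 2: z(0.86) = 1.080, z(0.42) = -0.202, d' = 1.282
Δd' = d'_Session 1 − d'_Session 2 = 1.956 − 1.282 = 0.674
Session 1 has the higher sensitivity.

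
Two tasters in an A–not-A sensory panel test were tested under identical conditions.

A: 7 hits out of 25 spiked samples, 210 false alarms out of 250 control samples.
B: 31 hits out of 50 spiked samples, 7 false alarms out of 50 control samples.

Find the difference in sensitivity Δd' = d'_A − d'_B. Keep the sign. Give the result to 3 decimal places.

Δd' = -2.963

A: z(0.2800) = -0.5828, z(0.8400) = 0.9945, d' = -1.5773
B: z(0.6200) = 0.3055, z(0.1400) = -1.0803, d' = 1.3858
Δd' = d'_A − d'_B = -1.5773 − 1.3858 = -2.9631
B has the higher sensitivity.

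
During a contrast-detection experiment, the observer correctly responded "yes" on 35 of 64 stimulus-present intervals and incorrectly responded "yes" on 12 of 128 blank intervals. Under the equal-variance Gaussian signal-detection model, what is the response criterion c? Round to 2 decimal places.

H = 35/64 = 0.5469
FA = 12/128 = 0.0938
Φ⁻¹(H) = 0.118
Φ⁻¹(FA) = -1.318
c = −½·[z(H) + z(FA)] = −0.5 × (0.118 + (-1.318)) = 0.600

c = 0.60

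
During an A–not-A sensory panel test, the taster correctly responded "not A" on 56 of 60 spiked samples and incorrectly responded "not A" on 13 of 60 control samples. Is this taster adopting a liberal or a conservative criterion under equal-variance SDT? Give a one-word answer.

z(H) = 1.501, z(FA) = -0.784
c = −½·(z(H) + z(FA)) = -0.3585
c < 0 → liberal criterion (biased toward responding “yes”).

liberal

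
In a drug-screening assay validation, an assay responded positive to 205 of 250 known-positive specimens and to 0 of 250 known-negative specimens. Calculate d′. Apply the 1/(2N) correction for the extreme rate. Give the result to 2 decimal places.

The false-alarm rate is 0/250 = 0, so apply the 1/(2N) correction: FA → 1/(2·250) = 0.00200.
z(H) = z(0.82000) = 0.915
z(FA) = z(0.00200) = -2.878
d' = 0.915 − (-2.878) = 3.793

d′ = 3.79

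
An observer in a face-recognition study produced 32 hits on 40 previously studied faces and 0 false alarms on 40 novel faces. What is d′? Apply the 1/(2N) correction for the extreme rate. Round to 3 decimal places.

The false-alarm rate is 0/40 = 0, so apply the 1/(2N) correction: FA → 1/(2·40) = 0.01250.
z(H) = z(0.80000) = 0.8416
z(FA) = z(0.01250) = -2.2414
d' = 0.8416 − (-2.2414) = 3.0830

d′ = 3.083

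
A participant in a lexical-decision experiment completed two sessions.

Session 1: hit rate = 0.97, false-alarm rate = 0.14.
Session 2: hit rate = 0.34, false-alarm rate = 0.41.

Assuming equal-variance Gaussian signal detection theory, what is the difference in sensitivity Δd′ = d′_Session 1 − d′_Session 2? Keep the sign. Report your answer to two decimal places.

Session 1: z(0.97) = 1.881, z(0.14) = -1.080, d' = 2.961
Session 2: z(0.34) = -0.412, z(0.41) = -0.228, d' = -0.184
Δd' = d'_Session 1 − d'_Session 2 = 2.961 − (-0.184) = 3.145
Session 1 has the higher sensitivity.

Δd′ = 3.15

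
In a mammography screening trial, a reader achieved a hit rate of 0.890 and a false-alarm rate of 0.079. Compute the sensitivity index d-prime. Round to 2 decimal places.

z(H) = 1.2265
z(FA) = -1.4118
d' = z(H) − z(FA) = 1.2265 − (-1.4118) = 2.6383

d-prime = 2.64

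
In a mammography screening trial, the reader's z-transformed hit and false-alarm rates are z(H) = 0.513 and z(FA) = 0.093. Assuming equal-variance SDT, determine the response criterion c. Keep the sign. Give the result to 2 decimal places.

c = −½·[z(H) + z(FA)] = −½·(0.513 + 0.093) = -0.303

c = -0.30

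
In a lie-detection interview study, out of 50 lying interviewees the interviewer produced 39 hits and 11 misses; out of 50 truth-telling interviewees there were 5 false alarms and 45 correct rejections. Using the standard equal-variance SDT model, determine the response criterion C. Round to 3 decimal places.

H = 39/50 = 0.7800
FA = 5/50 = 0.1000
z(H) = z(0.7800) = 0.7722
z(FA) = z(0.1000) = -1.2816
c = −½·[z(H) + z(FA)] = −0.5 × (0.7722 + (-1.2816)) = 0.2547

C = 0.255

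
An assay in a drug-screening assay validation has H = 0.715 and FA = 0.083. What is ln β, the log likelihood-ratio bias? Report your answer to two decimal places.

ln β = 0.80

Φ⁻¹(H) = 0.568
Φ⁻¹(FA) = -1.385
ln β = −½·[z(H)² − z(FA)²] = −0.5 × (0.323 − 1.918) = 0.7975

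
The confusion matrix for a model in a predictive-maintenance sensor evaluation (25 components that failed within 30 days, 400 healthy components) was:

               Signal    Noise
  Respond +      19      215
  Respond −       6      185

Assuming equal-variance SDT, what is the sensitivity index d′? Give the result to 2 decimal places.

d′ = 0.61

H = 19/25 = 0.7600
FA = 215/400 = 0.5375
Φ⁻¹(H) = Φ⁻¹(0.7600) = 0.7063
Φ⁻¹(FA) = Φ⁻¹(0.5375) = 0.0941
d' = z(H) − z(FA) = 0.7063 − 0.0941 = 0.6122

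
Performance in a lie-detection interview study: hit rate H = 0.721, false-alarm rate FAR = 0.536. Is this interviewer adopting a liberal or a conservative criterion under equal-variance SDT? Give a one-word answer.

liberal

z(H) = 0.586, z(FA) = 0.090
c = −½·(z(H) + z(FA)) = -0.338
c < 0 → liberal criterion (biased toward responding “yes”).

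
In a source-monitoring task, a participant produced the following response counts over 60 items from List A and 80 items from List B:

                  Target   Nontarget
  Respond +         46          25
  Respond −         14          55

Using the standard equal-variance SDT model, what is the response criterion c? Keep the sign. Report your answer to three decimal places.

H = 46/60 = 0.7667
FA = 25/80 = 0.3125
z(H) = z(0.7667) = 0.7280
z(FA) = z(0.3125) = -0.4888
c = −½·[z(H) + z(FA)] = −0.5 × (0.7280 + (-0.4888)) = -0.1196

c = -0.120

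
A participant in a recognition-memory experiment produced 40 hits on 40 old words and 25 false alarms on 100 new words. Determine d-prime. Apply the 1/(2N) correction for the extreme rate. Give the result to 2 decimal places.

The hit rate is 40/40 = 1, so apply the 1/(2N) correction: H → 1 − 1/(2·40) = 0.98750.
z(H) = z(0.98750) = 2.241
z(FA) = z(0.25000) = -0.674
d' = 2.241 − (-0.674) = 2.915

d-prime = 2.92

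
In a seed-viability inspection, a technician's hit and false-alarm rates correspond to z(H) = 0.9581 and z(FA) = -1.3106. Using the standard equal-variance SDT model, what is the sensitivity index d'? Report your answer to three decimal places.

d' = 2.269

d' = z(H) − z(FA) = 0.9581 − (-1.3106) = 2.2687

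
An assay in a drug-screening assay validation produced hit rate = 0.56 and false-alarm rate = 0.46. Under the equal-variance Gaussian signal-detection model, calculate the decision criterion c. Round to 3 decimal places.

Φ⁻¹(H) = Φ⁻¹(0.56) = 0.1510
Φ⁻¹(FA) = Φ⁻¹(0.46) = -0.1004
c = −½·[z(H) + z(FA)] = −0.5 × (0.1510 + (-0.1004)) = -0.0253

c = -0.025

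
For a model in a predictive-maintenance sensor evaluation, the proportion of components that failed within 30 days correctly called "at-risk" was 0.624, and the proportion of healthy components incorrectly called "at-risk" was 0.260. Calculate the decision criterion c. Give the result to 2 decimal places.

c = 0.16

z(H) = 0.316
z(FA) = -0.643
c = −½·[z(H) + z(FA)] = −0.5 × (0.316 + (-0.643)) = 0.1635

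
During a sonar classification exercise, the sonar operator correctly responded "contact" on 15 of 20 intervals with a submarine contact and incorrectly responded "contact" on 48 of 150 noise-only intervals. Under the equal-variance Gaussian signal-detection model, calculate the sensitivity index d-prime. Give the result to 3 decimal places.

d-prime = 1.142

H = 15/20 = 0.7500
FA = 48/150 = 0.3200
z(H) = z(0.7500) = 0.6745
z(FA) = z(0.3200) = -0.4677
d' = z(H) − z(FA) = 0.6745 − (-0.4677) = 1.1422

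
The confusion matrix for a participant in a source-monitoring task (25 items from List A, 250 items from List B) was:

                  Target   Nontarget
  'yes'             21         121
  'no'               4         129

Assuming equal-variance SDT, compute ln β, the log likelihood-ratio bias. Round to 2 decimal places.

ln β = -0.49

H = 21/25 = 0.8400
FA = 121/250 = 0.4840
Φ⁻¹(0.8400) = 0.994, Φ⁻¹(0.4840) = -0.040
ln β = −½·[z(H)² − z(FA)²] = −0.5 × (0.988 − 0.002) = -0.493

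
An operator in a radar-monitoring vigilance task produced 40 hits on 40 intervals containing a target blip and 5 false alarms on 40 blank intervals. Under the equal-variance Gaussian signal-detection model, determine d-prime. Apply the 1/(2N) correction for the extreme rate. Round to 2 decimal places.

d-prime = 3.39

The hit rate is 40/40 = 1, so apply the 1/(2N) correction: H → 1 − 1/(2·40) = 0.98750.
z(H) = z(0.98750) = 2.241
z(FA) = z(0.12500) = -1.150
d' = 2.241 − (-1.150) = 3.391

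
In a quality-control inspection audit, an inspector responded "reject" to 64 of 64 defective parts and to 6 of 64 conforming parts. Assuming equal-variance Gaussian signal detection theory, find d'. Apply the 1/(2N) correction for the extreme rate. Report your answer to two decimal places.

d' = 3.74

The hit rate is 64/64 = 1, so apply the 1/(2N) correction: H → 1 − 1/(2·64) = 0.99219.
z(H) = z(0.99219) = 2.418
z(FA) = z(0.09375) = -1.318
d' = 2.418 − (-1.318) = 3.736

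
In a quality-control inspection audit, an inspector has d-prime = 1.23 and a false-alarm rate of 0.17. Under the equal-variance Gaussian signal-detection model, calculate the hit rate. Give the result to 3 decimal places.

z(false-alarm rate) = z(0.17) = -0.9542
z(H) = z(FA) + d' = -0.9542 + 1.23 = 0.2758
hit rate = Φ(0.2758) = 0.6086

hit rate = 0.609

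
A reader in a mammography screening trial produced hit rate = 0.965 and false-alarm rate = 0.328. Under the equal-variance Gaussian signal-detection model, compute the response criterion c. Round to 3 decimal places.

c = -0.683

z(H) = z(0.965) = 1.8119
z(FA) = z(0.328) = -0.4454
c = −½·[z(H) + z(FA)] = −0.5 × (1.8119 + (-0.4454)) = -0.68325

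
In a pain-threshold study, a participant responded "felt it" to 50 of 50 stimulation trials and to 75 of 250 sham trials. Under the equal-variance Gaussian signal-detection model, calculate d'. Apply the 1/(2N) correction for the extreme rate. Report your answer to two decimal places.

The hit rate is 50/50 = 1, so apply the 1/(2N) correction: H → 1 − 1/(2·50) = 0.99000.
z(H) = z(0.99000) = 2.326
z(FA) = z(0.30000) = -0.524
d' = 2.326 − (-0.524) = 2.850

d' = 2.85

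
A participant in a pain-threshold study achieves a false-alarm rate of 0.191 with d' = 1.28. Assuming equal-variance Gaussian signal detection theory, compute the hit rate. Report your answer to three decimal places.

z(false-alarm rate) = z(0.191) = -0.8742
z(H) = z(FA) + d' = -0.8742 + 1.28 = 0.4058
hit rate = Φ(0.4058) = 0.6576

hit rate = 0.658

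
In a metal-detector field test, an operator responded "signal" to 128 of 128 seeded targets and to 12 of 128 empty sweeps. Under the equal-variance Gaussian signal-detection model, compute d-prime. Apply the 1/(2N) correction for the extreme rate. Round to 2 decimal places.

The hit rate is 128/128 = 1, so apply the 1/(2N) correction: H → 1 − 1/(2·128) = 0.99609.
z(H) = z(0.99609) = 2.660
z(FA) = z(0.09375) = -1.318
d' = 2.660 − (-1.318) = 3.978

d-prime = 3.98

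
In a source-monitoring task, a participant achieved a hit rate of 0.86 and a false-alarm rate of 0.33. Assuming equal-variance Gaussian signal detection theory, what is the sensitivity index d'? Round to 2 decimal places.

z(0.86) = 1.080, z(0.33) = -0.440
d' = z(H) − z(FA) = 1.080 − (-0.440) = 1.520

d' = 1.52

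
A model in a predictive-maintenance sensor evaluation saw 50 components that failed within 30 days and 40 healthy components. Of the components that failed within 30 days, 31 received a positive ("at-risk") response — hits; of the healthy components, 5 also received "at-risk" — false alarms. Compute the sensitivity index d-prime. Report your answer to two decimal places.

H = 31/50 = 0.6200
FA = 5/40 = 0.1250
z(H) = z(0.6200) = 0.305
z(FA) = z(0.1250) = -1.150
d' = z(H) − z(FA) = 0.305 − (-1.150) = 1.455

d-prime = 1.46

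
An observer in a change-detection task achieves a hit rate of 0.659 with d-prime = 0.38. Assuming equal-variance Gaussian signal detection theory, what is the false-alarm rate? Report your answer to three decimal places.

false-alarm rate = 0.512

z(hit rate) = z(0.659) = 0.4097
z(FA) = z(H) − d' = 0.4097 − 0.38 = 0.0297
false-alarm rate = Φ(0.0297) = 0.5118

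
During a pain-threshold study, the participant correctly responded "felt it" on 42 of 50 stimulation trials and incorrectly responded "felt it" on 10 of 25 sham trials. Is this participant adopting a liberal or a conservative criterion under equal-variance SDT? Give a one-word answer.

liberal

z(H) = 0.994, z(FA) = -0.253
c = −½·(z(H) + z(FA)) = -0.3705
c < 0 → liberal criterion (biased toward responding “yes”).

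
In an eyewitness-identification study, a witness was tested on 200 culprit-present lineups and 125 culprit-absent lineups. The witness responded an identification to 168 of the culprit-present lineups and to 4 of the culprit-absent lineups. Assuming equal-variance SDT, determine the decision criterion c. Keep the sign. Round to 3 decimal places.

c = 0.429

H = 168/200 = 0.8400
FA = 4/125 = 0.0320
Φ⁻¹(H) = Φ⁻¹(0.8400) = 0.9945
Φ⁻¹(FA) = Φ⁻¹(0.0320) = -1.8522
c = −½·[z(H) + z(FA)] = −0.5 × (0.9945 + (-1.8522)) = 0.42885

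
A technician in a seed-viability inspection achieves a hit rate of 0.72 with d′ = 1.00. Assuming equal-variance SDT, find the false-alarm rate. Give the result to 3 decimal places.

false-alarm rate = 0.338

z(hit rate) = z(0.72) = 0.5828
z(FA) = z(H) − d' = 0.5828 − 1.00 = -0.4172
false-alarm rate = Φ(-0.4172) = 0.3383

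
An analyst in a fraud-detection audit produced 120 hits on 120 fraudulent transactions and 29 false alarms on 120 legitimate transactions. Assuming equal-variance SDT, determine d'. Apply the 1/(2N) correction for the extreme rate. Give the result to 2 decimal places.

d' = 3.34

The hit rate is 120/120 = 1, so apply the 1/(2N) correction: H → 1 − 1/(2·120) = 0.99583.
z(H) = z(0.99583) = 2.638
z(FA) = z(0.24167) = -0.701
d' = 2.638 − (-0.701) = 3.339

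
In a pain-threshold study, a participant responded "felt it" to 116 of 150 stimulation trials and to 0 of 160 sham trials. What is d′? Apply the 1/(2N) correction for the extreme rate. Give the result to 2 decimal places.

d′ = 3.48

The false-alarm rate is 0/160 = 0, so apply the 1/(2N) correction: FA → 1/(2·160) = 0.00313.
z(H) = z(0.77333) = 0.750
z(FA) = z(0.00313) = -2.734
d' = 0.750 − (-2.734) = 3.484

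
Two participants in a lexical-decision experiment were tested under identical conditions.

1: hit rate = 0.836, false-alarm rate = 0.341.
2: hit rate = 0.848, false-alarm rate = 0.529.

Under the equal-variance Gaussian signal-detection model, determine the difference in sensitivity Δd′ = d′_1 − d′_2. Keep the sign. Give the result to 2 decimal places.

1: z(0.836) = 0.978, z(0.341) = -0.410, d' = 1.388
2: z(0.848) = 1.028, z(0.529) = 0.073, d' = 0.955
Δd' = d'_1 − d'_2 = 1.388 − 0.955 = 0.433
1 has the higher sensitivity.

Δd′ = 0.43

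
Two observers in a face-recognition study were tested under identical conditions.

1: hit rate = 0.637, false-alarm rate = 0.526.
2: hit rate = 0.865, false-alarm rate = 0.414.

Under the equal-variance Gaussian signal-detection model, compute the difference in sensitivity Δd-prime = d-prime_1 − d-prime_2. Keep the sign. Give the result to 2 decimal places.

Δd-prime = -1.04

1: z(0.637) = 0.350, z(0.526) = 0.065, d' = 0.285
2: z(0.865) = 1.103, z(0.414) = -0.217, d' = 1.320
Δd' = d'_1 − d'_2 = 0.285 − 1.320 = -1.035
2 has the higher sensitivity.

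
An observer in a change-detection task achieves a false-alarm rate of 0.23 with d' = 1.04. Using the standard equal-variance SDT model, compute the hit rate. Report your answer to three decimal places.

z(false-alarm rate) = z(0.23) = -0.7388
z(H) = z(FA) + d' = -0.7388 + 1.04 = 0.3012
hit rate = Φ(0.3012) = 0.6184

hit rate = 0.618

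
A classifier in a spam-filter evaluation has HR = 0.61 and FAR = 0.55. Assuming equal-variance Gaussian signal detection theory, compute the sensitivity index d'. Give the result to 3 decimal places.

d' = 0.154

z(H) = 0.2793
z(FA) = 0.1257
d' = z(H) − z(FA) = 0.2793 − 0.1257 = 0.1536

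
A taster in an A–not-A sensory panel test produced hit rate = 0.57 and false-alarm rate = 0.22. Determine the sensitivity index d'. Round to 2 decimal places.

d' = 0.95

Φ⁻¹(H) = 0.1764
Φ⁻¹(FA) = -0.7722
d' = z(H) − z(FA) = 0.1764 − (-0.7722) = 0.9486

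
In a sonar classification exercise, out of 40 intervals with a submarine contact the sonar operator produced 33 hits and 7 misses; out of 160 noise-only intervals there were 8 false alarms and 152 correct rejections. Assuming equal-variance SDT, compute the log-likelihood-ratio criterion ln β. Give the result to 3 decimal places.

H = 33/40 = 0.8250
FA = 8/160 = 0.0500
Φ⁻¹(0.8250) = 0.9346, Φ⁻¹(0.0500) = -1.6449
ln β = −½·[z(H)² − z(FA)²] = −0.5 × (0.8735 − 2.7057) = 0.9161

ln β = 0.916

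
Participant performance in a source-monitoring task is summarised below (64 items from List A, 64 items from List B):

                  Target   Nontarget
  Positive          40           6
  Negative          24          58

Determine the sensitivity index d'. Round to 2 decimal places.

H = 40/64 = 0.6250
FA = 6/64 = 0.0938
Φ⁻¹(H) = Φ⁻¹(0.6250) = 0.319
Φ⁻¹(FA) = Φ⁻¹(0.0938) = -1.318
d' = z(H) − z(FA) = 0.319 − (-1.318) = 1.637

d' = 1.64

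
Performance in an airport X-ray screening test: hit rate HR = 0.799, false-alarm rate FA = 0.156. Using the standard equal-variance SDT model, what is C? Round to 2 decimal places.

C = 0.09

z(0.799) = 0.838, z(0.156) = -1.011
c = −½·[z(H) + z(FA)] = −0.5 × (0.838 + (-1.011)) = 0.0865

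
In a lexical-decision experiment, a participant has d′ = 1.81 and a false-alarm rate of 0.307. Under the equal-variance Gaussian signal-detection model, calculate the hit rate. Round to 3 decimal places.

z(false-alarm rate) = z(0.307) = -0.5044
z(H) = z(FA) + d' = -0.5044 + 1.81 = 1.3056
hit rate = Φ(1.3056) = 0.9042

hit rate = 0.904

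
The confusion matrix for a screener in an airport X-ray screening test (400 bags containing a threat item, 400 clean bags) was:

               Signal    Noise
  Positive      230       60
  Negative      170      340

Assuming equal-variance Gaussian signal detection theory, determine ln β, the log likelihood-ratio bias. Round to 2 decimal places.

H = 230/400 = 0.5750
FA = 60/400 = 0.1500
z(H) = 0.189
z(FA) = -1.036
ln β = −½·[z(H)² − z(FA)²] = −0.5 × (0.036 − 1.073) = 0.5185

ln β = 0.52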